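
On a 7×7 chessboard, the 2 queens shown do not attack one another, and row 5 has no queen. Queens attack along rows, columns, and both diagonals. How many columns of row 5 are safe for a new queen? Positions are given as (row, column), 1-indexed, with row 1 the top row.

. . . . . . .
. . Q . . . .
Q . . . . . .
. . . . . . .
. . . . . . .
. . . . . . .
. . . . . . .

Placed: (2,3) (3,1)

4

(2,3) attacks row 5 at column 3 and diagonals 6.
(3,1) attacks row 5 at column 1 and diagonals 3.
Attacked columns: {1, 3, 6}. Safe: {2, 4, 5, 7}.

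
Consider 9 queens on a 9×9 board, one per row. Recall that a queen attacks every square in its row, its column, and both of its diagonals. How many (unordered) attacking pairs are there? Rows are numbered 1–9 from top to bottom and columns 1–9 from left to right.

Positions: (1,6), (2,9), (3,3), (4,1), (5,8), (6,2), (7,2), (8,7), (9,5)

2

Same column: (6,2)–(7,2) (column 2).
Same diagonal: (6,2)–(9,5) (|6−9| = |2−5| = 3).
Total attacking pairs: 2.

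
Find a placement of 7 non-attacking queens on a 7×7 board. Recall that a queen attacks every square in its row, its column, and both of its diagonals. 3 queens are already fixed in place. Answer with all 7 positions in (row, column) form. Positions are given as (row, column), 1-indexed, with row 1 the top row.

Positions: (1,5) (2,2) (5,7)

Row 3: attacked by (1,5)→{3,5,7}; (2,2)→{1,2,3}; (5,7)→{5,7}. Safe: 4, 6. Place at column 6.
Row 4: attacked by (1,5)→{2,5}; (2,2)→{2,4}; (3,6)→{5,6,7}; (5,7)→{6,7}. Safe: 1, 3. Place at column 3.
Row 6: attacked by (1,5)→{5}; (2,2)→{2,6}; (3,6)→{3,6}; (4,3)→{1,3,5}; (5,7)→{6,7}. Safe: 4. Place at column 4.
Row 7: attacked by (1,5)→{5}; (2,2)→{2,7}; (3,6)→{2,6}; (4,3)→{3,6}; (5,7)→{5,7}; (6,4)→{3,4,5}. Safe: 1. Place at column 1.
Columns [5, 2, 6, 3, 7, 4, 1], r−c [-4, 0, -3, 1, -2, 2, 6], r+c [6, 4, 9, 7, 12, 10, 8] are all distinct, so no two queens attack.

(1,5) (2,2) (3,6) (4,3) (5,7) (6,4) (7,1)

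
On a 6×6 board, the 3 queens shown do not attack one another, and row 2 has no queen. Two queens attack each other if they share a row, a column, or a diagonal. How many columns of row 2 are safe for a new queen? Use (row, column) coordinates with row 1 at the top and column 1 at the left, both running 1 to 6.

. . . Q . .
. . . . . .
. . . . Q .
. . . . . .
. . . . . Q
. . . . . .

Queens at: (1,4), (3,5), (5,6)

(1,4) attacks row 2 at column 4 and diagonals 3, 5.
(3,5) attacks row 2 at column 5 and diagonals 4, 6.
(5,6) attacks row 2 at column 6 and diagonals 3.
Attacked columns: {3, 4, 5, 6}. Safe: {1, 2}.

2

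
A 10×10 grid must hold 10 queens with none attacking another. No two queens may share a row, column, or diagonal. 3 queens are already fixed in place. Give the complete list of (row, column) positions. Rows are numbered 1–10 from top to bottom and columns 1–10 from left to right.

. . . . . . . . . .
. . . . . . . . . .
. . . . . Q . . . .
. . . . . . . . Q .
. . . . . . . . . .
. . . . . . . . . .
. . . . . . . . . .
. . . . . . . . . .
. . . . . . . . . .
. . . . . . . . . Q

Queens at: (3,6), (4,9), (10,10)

(1,5) (2,3) (3,6) (4,9) (5,7) (6,1) (7,4) (8,2) (9,8) (10,10)

Row 1: attacked by (3,6)→{4,6,8}; (4,9)→{6,9}; (10,10)→{1,10}. Safe: 2, 3, 5, 7. Place at column 5.
Row 2: attacked by (1,5)→{4,5,6}; (3,6)→{5,6,7}; (4,9)→{7,9}; (10,10)→{2,10}. Safe: 1, 3, 8. Place at column 3.
Row 5: attacked by (1,5)→{1,5,9}; (2,3)→{3,6}; (3,6)→{4,6,8}; (4,9)→{8,9,10}; (10,10)→{5,10}. Safe: 2, 7. Place at column 7.
Row 6: attacked by (1,5)→{5,10}; (2,3)→{3,7}; (3,6)→{3,6,9}; (4,9)→{7,9}; (5,7)→{6,7,8}; (10,10)→{6,10}. Safe: 1, 2, 4. Place at column 1.
Row 7: attacked by (1,5)→{5}; (2,3)→{3,8}; (3,6)→{2,6,10}; (4,9)→{6,9}; (5,7)→{5,7,9}; (6,1)→{1,2}; (10,10)→{7,10}. Safe: 4. Place at column 4.
Row 8: attacked by (1,5)→{5}; (2,3)→{3,9}; (3,6)→{1,6}; (4,9)→{5,9}; (5,7)→{4,7,10}; (6,1)→{1,3}; (7,4)→{3,4,5}; (10,10)→{8,10}. Safe: 2. Place at column 2.
Row 9: attacked by (1,5)→{5}; (2,3)→{3,10}; (3,6)→{6}; (4,9)→{4,9}; (5,7)→{3,7}; (6,1)→{1,4}; (7,4)→{2,4,6}; (8,2)→{1,2,3}; (10,10)→{9,10}. Safe: 8. Place at column 8.
Columns [5, 3, 6, 9, 7, 1, 4, 2, 8, 10], r−c [-4, -1, -3, -5, -2, 5, 3, 6, 1, 0], r+c [6, 5, 9, 13, 12, 7, 11, 10, 17, 20] are all distinct, so no two queens attack.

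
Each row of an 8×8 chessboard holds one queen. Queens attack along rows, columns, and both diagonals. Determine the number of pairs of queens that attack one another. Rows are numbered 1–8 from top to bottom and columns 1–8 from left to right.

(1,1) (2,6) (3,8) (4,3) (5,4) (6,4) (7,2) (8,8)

5

Same column: (3,8)–(8,8) (column 8); (5,4)–(6,4) (column 4).
Same diagonal: (1,1)–(8,8) (|1−8| = |1−8| = 7); (4,3)–(5,4) (|4−5| = |3−4| = 1); (5,4)–(7,2) (|5−7| = |4−2| = 2).
Total attacking pairs: 5.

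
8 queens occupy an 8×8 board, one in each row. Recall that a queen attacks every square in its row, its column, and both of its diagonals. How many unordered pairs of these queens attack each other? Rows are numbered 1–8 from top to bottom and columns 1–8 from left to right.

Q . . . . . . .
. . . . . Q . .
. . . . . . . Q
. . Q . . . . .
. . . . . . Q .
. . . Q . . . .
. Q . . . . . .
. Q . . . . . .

Same column: (7,2)–(8,2) (column 2).
Same diagonal: (6,4)–(8,2) (|6−8| = |4−2| = 2).
Total attacking pairs: 2.

2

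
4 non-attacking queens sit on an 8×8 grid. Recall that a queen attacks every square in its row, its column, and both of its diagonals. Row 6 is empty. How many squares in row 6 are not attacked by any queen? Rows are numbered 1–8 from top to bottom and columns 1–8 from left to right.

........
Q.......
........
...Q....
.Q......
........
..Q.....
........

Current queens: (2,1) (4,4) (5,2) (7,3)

(2,1) attacks row 6 at column 1 and diagonals 5.
(4,4) attacks row 6 at column 4 and diagonals 2, 6.
(5,2) attacks row 6 at column 2 and diagonals 1, 3.
(7,3) attacks row 6 at column 3 and diagonals 2, 4.
Attacked columns: {1, 2, 3, 4, 5, 6}. Safe: {7, 8}.

2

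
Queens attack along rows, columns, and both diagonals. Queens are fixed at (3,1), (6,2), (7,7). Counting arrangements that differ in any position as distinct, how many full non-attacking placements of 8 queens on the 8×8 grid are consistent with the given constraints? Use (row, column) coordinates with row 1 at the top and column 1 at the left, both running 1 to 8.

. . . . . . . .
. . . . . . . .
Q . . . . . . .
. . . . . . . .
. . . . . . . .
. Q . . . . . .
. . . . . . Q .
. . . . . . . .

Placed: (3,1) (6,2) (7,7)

Branch on row 1: col 4 → 1; col 5 → 0; col 6 → 2; col 8 → 1.
Sum: 1 + 0 + 2 + 1 = 4.

4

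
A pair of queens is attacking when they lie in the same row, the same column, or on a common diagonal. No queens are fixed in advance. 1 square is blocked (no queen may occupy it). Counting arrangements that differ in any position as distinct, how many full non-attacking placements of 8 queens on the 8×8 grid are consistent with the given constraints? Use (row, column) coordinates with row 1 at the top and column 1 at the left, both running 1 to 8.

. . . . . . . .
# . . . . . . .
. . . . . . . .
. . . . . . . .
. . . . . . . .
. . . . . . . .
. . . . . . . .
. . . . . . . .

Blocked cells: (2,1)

84

Branch on row 1: col 1 → 4; col 2 → 8; col 3 → 15; col 4 → 16; col 5 → 15; col 6 → 15; col 7 → 7; col 8 → 4.
Sum: 4 + 8 + 15 + 16 + 15 + 15 + 7 + 4 = 84.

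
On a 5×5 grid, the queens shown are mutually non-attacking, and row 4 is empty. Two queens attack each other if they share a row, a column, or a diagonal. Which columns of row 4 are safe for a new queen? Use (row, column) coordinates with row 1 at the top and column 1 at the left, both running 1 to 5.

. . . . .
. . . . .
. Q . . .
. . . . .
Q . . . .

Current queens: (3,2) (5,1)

(3,2) attacks row 4 at column 2 and diagonals 1, 3.
(5,1) attacks row 4 at column 1 and diagonals 2.
Attacked columns: {1, 2, 3}. Safe: {4, 5}.

columns 4, 5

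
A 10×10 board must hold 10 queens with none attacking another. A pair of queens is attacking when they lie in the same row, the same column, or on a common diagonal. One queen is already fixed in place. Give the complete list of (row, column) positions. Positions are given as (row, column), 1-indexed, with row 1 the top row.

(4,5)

Row 1: attacked by (4,5)→{2,5,8}. Safe: 1, 3, 4, 6, 7, 9, 10. Place at column 4.
Row 2: attacked by (1,4)→{3,4,5}; (4,5)→{3,5,7}. Safe: 1, 2, 6, 8, 9, 10. Place at column 9.
Row 3: attacked by (1,4)→{2,4,6}; (2,9)→{8,9,10}; (4,5)→{4,5,6}. Safe: 1, 3, 7. Place at column 1.
Row 5: attacked by (1,4)→{4,8}; (2,9)→{6,9}; (3,1)→{1,3}; (4,5)→{4,5,6}. Safe: 2, 7, 10. Place at column 10.
Row 6: attacked by (1,4)→{4,9}; (2,9)→{5,9}; (3,1)→{1,4}; (4,5)→{3,5,7}; (5,10)→{9,10}. Safe: 2, 6, 8. Place at column 2.
Row 7: attacked by (1,4)→{4,10}; (2,9)→{4,9}; (3,1)→{1,5}; (4,5)→{2,5,8}; (5,10)→{8,10}; (6,2)→{1,2,3}. Safe: 6, 7. Place at column 6.
Row 8: attacked by (1,4)→{4}; (2,9)→{3,9}; (3,1)→{1,6}; (4,5)→{1,5,9}; (5,10)→{7,10}; (6,2)→{2,4}; (7,6)→{5,6,7}. Safe: 8. Place at column 8.
Row 9: attacked by (1,4)→{4}; (2,9)→{2,9}; (3,1)→{1,7}; (4,5)→{5,10}; (5,10)→{6,10}; (6,2)→{2,5}; (7,6)→{4,6,8}; (8,8)→{7,8,9}. Safe: 3. Place at column 3.
Row 10: attacked by (1,4)→{4}; (2,9)→{1,9}; (3,1)→{1,8}; (4,5)→{5}; (5,10)→{5,10}; (6,2)→{2,6}; (7,6)→{3,6,9}; (8,8)→{6,8,10}; (9,3)→{2,3,4}. Safe: 7. Place at column 7.
Columns [4, 9, 1, 5, 10, 2, 6, 8, 3, 7], r−c [-3, -7, 2, -1, -5, 4, 1, 0, 6, 3], r+c [5, 11, 4, 9, 15, 8, 13, 16, 12, 17] are all distinct, so no two queens attack.

(1,4) (2,9) (3,1) (4,5) (5,10) (6,2) (7,6) (8,8) (9,3) (10,7)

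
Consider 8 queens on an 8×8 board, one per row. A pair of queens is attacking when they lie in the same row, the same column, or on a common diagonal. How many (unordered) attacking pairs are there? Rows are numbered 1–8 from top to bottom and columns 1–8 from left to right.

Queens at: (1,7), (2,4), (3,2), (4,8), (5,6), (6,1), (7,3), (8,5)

0

All columns are distinct and no two queens satisfy |Δrow| = |Δcol|, so no pair attacks.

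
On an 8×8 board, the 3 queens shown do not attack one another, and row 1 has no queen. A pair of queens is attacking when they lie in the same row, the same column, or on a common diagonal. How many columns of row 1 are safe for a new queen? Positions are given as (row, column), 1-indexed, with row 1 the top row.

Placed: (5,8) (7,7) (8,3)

3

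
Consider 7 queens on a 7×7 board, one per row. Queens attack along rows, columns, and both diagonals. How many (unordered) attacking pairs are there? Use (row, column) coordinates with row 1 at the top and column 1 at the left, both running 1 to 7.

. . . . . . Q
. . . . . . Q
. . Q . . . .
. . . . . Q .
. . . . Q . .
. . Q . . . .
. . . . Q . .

Same column: (1,7)–(2,7) (column 7); (3,3)–(6,3) (column 3); (5,5)–(7,5) (column 5).
Same diagonal: (2,7)–(6,3) (|2−6| = |7−3| = 4); (3,3)–(5,5) (|3−5| = |3−5| = 2); (4,6)–(5,5) (|4−5| = |6−5| = 1).
Total attacking pairs: 6.

6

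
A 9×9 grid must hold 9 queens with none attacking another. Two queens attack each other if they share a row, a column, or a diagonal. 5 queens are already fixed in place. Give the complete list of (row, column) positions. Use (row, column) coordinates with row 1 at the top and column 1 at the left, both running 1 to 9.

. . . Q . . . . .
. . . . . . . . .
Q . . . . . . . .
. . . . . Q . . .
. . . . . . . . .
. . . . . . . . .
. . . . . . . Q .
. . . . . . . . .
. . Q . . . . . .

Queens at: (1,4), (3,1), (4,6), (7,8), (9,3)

(1,4) (2,7) (3,1) (4,6) (5,9) (6,2) (7,8) (8,5) (9,3)

Row 2: attacked by (1,4)→{3,4,5}; (3,1)→{1,2}; (4,6)→{4,6,8}; (7,8)→{3,8}; (9,3)→{3}. Safe: 7, 9. Place at column 7.
Row 5: attacked by (1,4)→{4,8}; (2,7)→{4,7}; (3,1)→{1,3}; (4,6)→{5,6,7}; (7,8)→{6,8}; (9,3)→{3,7}. Safe: 2, 9. Place at column 9.
Row 6: attacked by (1,4)→{4,9}; (2,7)→{3,7}; (3,1)→{1,4}; (4,6)→{4,6,8}; (5,9)→{8,9}; (7,8)→{7,8,9}; (9,3)→{3,6}. Safe: 2, 5. Place at column 2.
Row 8: attacked by (1,4)→{4}; (2,7)→{1,7}; (3,1)→{1,6}; (4,6)→{2,6}; (5,9)→{6,9}; (6,2)→{2,4}; (7,8)→{7,8,9}; (9,3)→{2,3,4}. Safe: 5. Place at column 5.
Columns [4, 7, 1, 6, 9, 2, 8, 5, 3], r−c [-3, -5, 2, -2, -4, 4, -1, 3, 6], r+c [5, 9, 4, 10, 14, 8, 15, 13, 12] are all distinct, so no two queens attack.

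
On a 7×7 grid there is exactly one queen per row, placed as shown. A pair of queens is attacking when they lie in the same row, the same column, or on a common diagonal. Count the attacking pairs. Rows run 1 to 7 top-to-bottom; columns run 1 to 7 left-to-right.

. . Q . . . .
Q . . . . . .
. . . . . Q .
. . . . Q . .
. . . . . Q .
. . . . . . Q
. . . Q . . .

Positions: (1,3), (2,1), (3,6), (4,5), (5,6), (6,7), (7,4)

Same column: (3,6)–(5,6) (column 6).
Same diagonal: (3,6)–(4,5) (|3−4| = |6−5| = 1); (4,5)–(5,6) (|4−5| = |5−6| = 1); (4,5)–(6,7) (|4−6| = |5−7| = 2); (5,6)–(6,7) (|5−6| = |6−7| = 1); (5,6)–(7,4) (|5−7| = |6−4| = 2).
Total attacking pairs: 6.

6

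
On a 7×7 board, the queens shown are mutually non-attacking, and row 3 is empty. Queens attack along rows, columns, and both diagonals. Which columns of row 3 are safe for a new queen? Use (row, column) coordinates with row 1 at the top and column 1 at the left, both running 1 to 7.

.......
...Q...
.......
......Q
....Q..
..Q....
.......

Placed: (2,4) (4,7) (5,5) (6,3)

columns 1, 2

(2,4) attacks row 3 at column 4 and diagonals 3, 5.
(4,7) attacks row 3 at column 7 and diagonals 6.
(5,5) attacks row 3 at column 5 and diagonals 3, 7.
(6,3) attacks row 3 at column 3 and diagonals 6.
Attacked columns: {3, 4, 5, 6, 7}. Safe: {1, 2}.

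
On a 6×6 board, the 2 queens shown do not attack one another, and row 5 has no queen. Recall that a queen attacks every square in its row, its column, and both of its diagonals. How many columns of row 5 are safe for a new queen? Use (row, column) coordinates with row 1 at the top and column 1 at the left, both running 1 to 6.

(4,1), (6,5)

(4,1) attacks row 5 at column 1 and diagonals 2.
(6,5) attacks row 5 at column 5 and diagonals 4, 6.
Attacked columns: {1, 2, 4, 5, 6}. Safe: {3}.

1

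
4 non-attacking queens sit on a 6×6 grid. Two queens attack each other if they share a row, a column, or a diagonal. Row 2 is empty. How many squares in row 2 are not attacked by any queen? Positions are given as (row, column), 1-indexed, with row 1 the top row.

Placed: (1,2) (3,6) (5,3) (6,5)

(1,2) attacks row 2 at column 2 and diagonals 1, 3.
(3,6) attacks row 2 at column 6 and diagonals 5.
(5,3) attacks row 2 at column 3 and diagonals 6.
(6,5) attacks row 2 at column 5 and diagonals 1.
Attacked columns: {1, 2, 3, 5, 6}. Safe: {4}.

1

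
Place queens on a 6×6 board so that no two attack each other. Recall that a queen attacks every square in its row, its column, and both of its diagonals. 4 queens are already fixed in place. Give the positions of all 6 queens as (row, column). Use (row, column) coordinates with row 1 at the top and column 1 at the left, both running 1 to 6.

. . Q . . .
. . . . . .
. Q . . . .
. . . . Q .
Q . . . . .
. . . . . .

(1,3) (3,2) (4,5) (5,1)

Row 2: attacked by (1,3)→{2,3,4}; (3,2)→{1,2,3}; (4,5)→{3,5}; (5,1)→{1,4}. Safe: 6. Place at column 6.
Row 6: attacked by (1,3)→{3}; (2,6)→{2,6}; (3,2)→{2,5}; (4,5)→{3,5}; (5,1)→{1,2}. Safe: 4. Place at column 4.
Columns [3, 6, 2, 5, 1, 4], r−c [-2, -4, 1, -1, 4, 2], r+c [4, 8, 5, 9, 6, 10] are all distinct, so no two queens attack.

(1,3) (2,6) (3,2) (4,5) (5,1) (6,4)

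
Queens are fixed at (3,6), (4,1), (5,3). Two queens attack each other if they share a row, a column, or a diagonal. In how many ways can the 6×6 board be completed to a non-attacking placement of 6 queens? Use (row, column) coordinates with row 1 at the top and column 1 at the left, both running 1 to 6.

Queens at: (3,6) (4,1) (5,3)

1

Branch on row 1: col 2 → 1; col 5 → 0.
Sum: 1 + 0 = 1.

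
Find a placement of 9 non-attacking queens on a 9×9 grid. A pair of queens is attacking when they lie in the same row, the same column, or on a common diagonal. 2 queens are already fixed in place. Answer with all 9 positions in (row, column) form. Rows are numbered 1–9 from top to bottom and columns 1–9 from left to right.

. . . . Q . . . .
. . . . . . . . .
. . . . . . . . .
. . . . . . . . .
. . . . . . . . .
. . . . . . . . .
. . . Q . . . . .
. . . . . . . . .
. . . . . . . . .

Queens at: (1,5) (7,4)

Row 2: attacked by (1,5)→{4,5,6}; (7,4)→{4,9}. Safe: 1, 2, 3, 7, 8. Place at column 7.
Row 3: attacked by (1,5)→{3,5,7}; (2,7)→{6,7,8}; (7,4)→{4,8}. Safe: 1, 2, 9. Place at column 1.
Row 4: attacked by (1,5)→{2,5,8}; (2,7)→{5,7,9}; (3,1)→{1,2}; (7,4)→{1,4,7}. Safe: 3, 6. Place at column 6.
Row 5: attacked by (1,5)→{1,5,9}; (2,7)→{4,7}; (3,1)→{1,3}; (4,6)→{5,6,7}; (7,4)→{2,4,6}. Safe: 8. Place at column 8.
Row 6: attacked by (1,5)→{5}; (2,7)→{3,7}; (3,1)→{1,4}; (4,6)→{4,6,8}; (5,8)→{7,8,9}; (7,4)→{3,4,5}. Safe: 2. Place at column 2.
Row 8: attacked by (1,5)→{5}; (2,7)→{1,7}; (3,1)→{1,6}; (4,6)→{2,6}; (5,8)→{5,8}; (6,2)→{2,4}; (7,4)→{3,4,5}. Safe: 9. Place at column 9.
Row 9: attacked by (1,5)→{5}; (2,7)→{7}; (3,1)→{1,7}; (4,6)→{1,6}; (5,8)→{4,8}; (6,2)→{2,5}; (7,4)→{2,4,6}; (8,9)→{8,9}. Safe: 3. Place at column 3.
Columns [5, 7, 1, 6, 8, 2, 4, 9, 3], r−c [-4, -5, 2, -2, -3, 4, 3, -1, 6], r+c [6, 9, 4, 10, 13, 8, 11, 17, 12] are all distinct, so no two queens attack.

(1,5) (2,7) (3,1) (4,6) (5,8) (6,2) (7,4) (8,9) (9,3)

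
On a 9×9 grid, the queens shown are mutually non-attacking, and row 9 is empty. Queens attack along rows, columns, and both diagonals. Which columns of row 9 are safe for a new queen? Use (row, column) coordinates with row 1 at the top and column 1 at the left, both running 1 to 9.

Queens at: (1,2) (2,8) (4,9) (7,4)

columns 3, 5, 7

(1,2) attacks row 9 at column 2.
(2,8) attacks row 9 at column 8 and diagonals 1.
(4,9) attacks row 9 at column 9 and diagonals 4.
(7,4) attacks row 9 at column 4 and diagonals 2, 6.
Attacked columns: {1, 2, 4, 6, 8, 9}. Safe: {3, 5, 7}.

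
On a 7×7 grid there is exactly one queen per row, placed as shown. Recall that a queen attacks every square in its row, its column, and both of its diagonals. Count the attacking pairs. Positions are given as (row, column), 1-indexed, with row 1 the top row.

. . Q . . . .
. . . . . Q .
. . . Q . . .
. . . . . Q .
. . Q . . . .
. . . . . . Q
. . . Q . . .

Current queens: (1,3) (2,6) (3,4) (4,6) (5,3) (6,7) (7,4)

6

Same column: (1,3)–(5,3) (column 3); (2,6)–(4,6) (column 6); (3,4)–(7,4) (column 4).
Same diagonal: (1,3)–(4,6) (|1−4| = |3−6| = 3); (2,6)–(5,3) (|2−5| = |6−3| = 3); (3,4)–(6,7) (|3−6| = |4−7| = 3).
Total attacking pairs: 6.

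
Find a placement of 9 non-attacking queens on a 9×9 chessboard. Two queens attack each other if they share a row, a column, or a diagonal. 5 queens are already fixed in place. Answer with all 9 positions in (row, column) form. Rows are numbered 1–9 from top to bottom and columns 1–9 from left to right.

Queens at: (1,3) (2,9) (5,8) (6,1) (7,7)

(1,3) (2,9) (3,2) (4,5) (5,8) (6,1) (7,7) (8,4) (9,6)

Row 3: attacked by (1,3)→{1,3,5}; (2,9)→{8,9}; (5,8)→{6,8}; (6,1)→{1,4}; (7,7)→{3,7}. Safe: 2. Place at column 2.
Row 4: attacked by (1,3)→{3,6}; (2,9)→{7,9}; (3,2)→{1,2,3}; (5,8)→{7,8,9}; (6,1)→{1,3}; (7,7)→{4,7}. Safe: 5. Place at column 5.
Row 8: attacked by (1,3)→{3}; (2,9)→{3,9}; (3,2)→{2,7}; (4,5)→{1,5,9}; (5,8)→{5,8}; (6,1)→{1,3}; (7,7)→{6,7,8}. Safe: 4. Place at column 4.
Row 9: attacked by (1,3)→{3}; (2,9)→{2,9}; (3,2)→{2,8}; (4,5)→{5}; (5,8)→{4,8}; (6,1)→{1,4}; (7,7)→{5,7,9}; (8,4)→{3,4,5}. Safe: 6. Place at column 6.
Columns [3, 9, 2, 5, 8, 1, 7, 4, 6], r−c [-2, -7, 1, -1, -3, 5, 0, 4, 3], r+c [4, 11, 5, 9, 13, 7, 14, 12, 15] are all distinct, so no two queens attack.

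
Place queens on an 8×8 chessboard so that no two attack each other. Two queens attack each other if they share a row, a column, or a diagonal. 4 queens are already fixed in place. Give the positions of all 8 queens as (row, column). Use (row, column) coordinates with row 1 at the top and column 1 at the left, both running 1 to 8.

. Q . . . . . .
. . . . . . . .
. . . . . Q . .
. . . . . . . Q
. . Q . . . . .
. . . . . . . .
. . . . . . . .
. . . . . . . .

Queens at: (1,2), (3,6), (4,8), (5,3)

(1,2) (2,4) (3,6) (4,8) (5,3) (6,1) (7,7) (8,5)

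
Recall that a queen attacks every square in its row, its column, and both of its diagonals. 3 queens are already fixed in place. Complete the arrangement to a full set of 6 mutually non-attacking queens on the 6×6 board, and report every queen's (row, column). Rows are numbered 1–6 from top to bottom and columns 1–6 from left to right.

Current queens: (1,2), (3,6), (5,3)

Row 2: attacked by (1,2)→{1,2,3}; (3,6)→{5,6}; (5,3)→{3,6}. Safe: 4. Place at column 4.
Row 4: attacked by (1,2)→{2,5}; (2,4)→{2,4,6}; (3,6)→{5,6}; (5,3)→{2,3,4}. Safe: 1. Place at column 1.
Row 6: attacked by (1,2)→{2}; (2,4)→{4}; (3,6)→{3,6}; (4,1)→{1,3}; (5,3)→{2,3,4}. Safe: 5. Place at column 5.
Columns [2, 4, 6, 1, 3, 5], r−c [-1, -2, -3, 3, 2, 1], r+c [3, 6, 9, 5, 8, 11] are all distinct, so no two queens attack.

(1,2) (2,4) (3,6) (4,1) (5,3) (6,5)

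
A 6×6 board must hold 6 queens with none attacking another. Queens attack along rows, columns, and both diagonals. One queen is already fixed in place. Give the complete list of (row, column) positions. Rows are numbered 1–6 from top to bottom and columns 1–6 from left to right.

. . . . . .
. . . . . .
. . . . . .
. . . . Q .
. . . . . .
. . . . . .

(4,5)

Row 1: attacked by (4,5)→{2,5}. Safe: 1, 3, 4, 6. Place at column 3.
Row 2: attacked by (1,3)→{2,3,4}; (4,5)→{3,5}. Safe: 1, 6. Place at column 6.
Row 3: attacked by (1,3)→{1,3,5}; (2,6)→{5,6}; (4,5)→{4,5,6}. Safe: 2. Place at column 2.
Row 5: attacked by (1,3)→{3}; (2,6)→{3,6}; (3,2)→{2,4}; (4,5)→{4,5,6}. Safe: 1. Place at column 1.
Row 6: attacked by (1,3)→{3}; (2,6)→{2,6}; (3,2)→{2,5}; (4,5)→{3,5}; (5,1)→{1,2}. Safe: 4. Place at column 4.
Columns [3, 6, 2, 5, 1, 4], r−c [-2, -4, 1, -1, 4, 2], r+c [4, 8, 5, 9, 6, 10] are all distinct, so no two queens attack.

(1,3) (2,6) (3,2) (4,5) (5,1) (6,4)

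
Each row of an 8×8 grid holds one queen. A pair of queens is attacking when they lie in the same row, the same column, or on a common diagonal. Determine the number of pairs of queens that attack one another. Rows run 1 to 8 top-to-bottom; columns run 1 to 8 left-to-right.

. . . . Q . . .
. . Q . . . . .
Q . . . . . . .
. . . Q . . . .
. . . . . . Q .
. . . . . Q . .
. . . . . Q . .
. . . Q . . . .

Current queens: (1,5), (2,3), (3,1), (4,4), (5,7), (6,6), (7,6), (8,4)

Same column: (4,4)–(8,4) (column 4); (6,6)–(7,6) (column 6).
Same diagonal: (4,4)–(6,6) (|4−6| = |4−6| = 2); (5,7)–(6,6) (|5−6| = |7−6| = 1); (5,7)–(8,4) (|5−8| = |7−4| = 3); (6,6)–(8,4) (|6−8| = |6−4| = 2).
Total attacking pairs: 6.

6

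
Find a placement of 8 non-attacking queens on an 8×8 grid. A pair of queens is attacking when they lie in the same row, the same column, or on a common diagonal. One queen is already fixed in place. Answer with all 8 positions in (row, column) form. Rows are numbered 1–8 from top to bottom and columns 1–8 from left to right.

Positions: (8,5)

Row 1: attacked by (8,5)→{5}. Safe: 1, 2, 3, 4, 6, 7, 8. Place at column 7.
Row 2: attacked by (1,7)→{6,7,8}; (8,5)→{5}. Safe: 1, 2, 3, 4. Place at column 4.
Row 3: attacked by (1,7)→{5,7}; (2,4)→{3,4,5}; (8,5)→{5}. Safe: 1, 2, 6, 8. Place at column 2.
Row 4: attacked by (1,7)→{4,7}; (2,4)→{2,4,6}; (3,2)→{1,2,3}; (8,5)→{1,5}. Safe: 8. Place at column 8.
Row 5: attacked by (1,7)→{3,7}; (2,4)→{1,4,7}; (3,2)→{2,4}; (4,8)→{7,8}; (8,5)→{2,5,8}. Safe: 6. Place at column 6.
Row 6: attacked by (1,7)→{2,7}; (2,4)→{4,8}; (3,2)→{2,5}; (4,8)→{6,8}; (5,6)→{5,6,7}; (8,5)→{3,5,7}. Safe: 1. Place at column 1.
Row 7: attacked by (1,7)→{1,7}; (2,4)→{4}; (3,2)→{2,6}; (4,8)→{5,8}; (5,6)→{4,6,8}; (6,1)→{1,2}; (8,5)→{4,5,6}. Safe: 3. Place at column 3.
Columns [7, 4, 2, 8, 6, 1, 3, 5], r−c [-6, -2, 1, -4, -1, 5, 4, 3], r+c [8, 6, 5, 12, 11, 7, 10, 13] are all distinct, so no two queens attack.

(1,7) (2,4) (3,2) (4,8) (5,6) (6,1) (7,3) (8,5)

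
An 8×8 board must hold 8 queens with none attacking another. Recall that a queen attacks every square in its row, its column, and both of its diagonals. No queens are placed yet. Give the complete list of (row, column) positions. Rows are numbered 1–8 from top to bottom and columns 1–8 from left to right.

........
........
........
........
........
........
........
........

(1,7) (2,1) (3,3) (4,8) (5,6) (6,4) (7,2) (8,5)

Row 1: Safe: 1, 2, 3, 4, 5, 6, 7, 8. Place at column 7.
Row 2: attacked by (1,7)→{6,7,8}. Safe: 1, 2, 3, 4, 5. Place at column 1.
Row 3: attacked by (1,7)→{5,7}; (2,1)→{1,2}. Safe: 3, 4, 6, 8. Place at column 3.
Row 4: attacked by (1,7)→{4,7}; (2,1)→{1,3}; (3,3)→{2,3,4}. Safe: 5, 6, 8. Place at column 8.
Row 5: attacked by (1,7)→{3,7}; (2,1)→{1,4}; (3,3)→{1,3,5}; (4,8)→{7,8}. Safe: 2, 6. Place at column 6.
Row 6: attacked by (1,7)→{2,7}; (2,1)→{1,5}; (3,3)→{3,6}; (4,8)→{6,8}; (5,6)→{5,6,7}. Safe: 4. Place at column 4.
Row 7: attacked by (1,7)→{1,7}; (2,1)→{1,6}; (3,3)→{3,7}; (4,8)→{5,8}; (5,6)→{4,6,8}; (6,4)→{3,4,5}. Safe: 2. Place at column 2.
Row 8: attacked by (1,7)→{7}; (2,1)→{1,7}; (3,3)→{3,8}; (4,8)→{4,8}; (5,6)→{3,6}; (6,4)→{2,4,6}; (7,2)→{1,2,3}. Safe: 5. Place at column 5.
Columns [7, 1, 3, 8, 6, 4, 2, 5], r−c [-6, 1, 0, -4, -1, 2, 5, 3], r+c [8, 3, 6, 12, 11, 10, 9, 13] are all distinct, so no two queens attack.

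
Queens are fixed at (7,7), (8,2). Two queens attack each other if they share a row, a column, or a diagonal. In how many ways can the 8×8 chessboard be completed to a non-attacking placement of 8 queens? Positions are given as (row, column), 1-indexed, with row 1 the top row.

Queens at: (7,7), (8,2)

2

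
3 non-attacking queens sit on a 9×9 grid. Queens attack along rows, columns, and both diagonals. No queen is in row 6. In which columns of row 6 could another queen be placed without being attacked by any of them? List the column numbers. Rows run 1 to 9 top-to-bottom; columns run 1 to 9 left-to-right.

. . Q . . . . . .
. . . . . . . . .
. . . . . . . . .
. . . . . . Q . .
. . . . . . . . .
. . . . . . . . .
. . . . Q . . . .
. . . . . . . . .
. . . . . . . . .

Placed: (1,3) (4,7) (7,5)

(1,3) attacks row 6 at column 3 and diagonals 8.
(4,7) attacks row 6 at column 7 and diagonals 5, 9.
(7,5) attacks row 6 at column 5 and diagonals 4, 6.
Attacked columns: {3, 4, 5, 6, 7, 8, 9}. Safe: {1, 2}.

columns 1, 2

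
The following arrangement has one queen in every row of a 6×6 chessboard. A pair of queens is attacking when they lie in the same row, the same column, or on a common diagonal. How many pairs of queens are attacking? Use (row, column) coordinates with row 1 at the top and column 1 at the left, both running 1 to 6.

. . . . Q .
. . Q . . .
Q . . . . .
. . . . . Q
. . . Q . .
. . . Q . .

Same column: (5,4)–(6,4) (column 4).
Same diagonal: (3,1)–(6,4) (|3−6| = |1−4| = 3); (4,6)–(6,4) (|4−6| = |6−4| = 2).
Total attacking pairs: 3.

3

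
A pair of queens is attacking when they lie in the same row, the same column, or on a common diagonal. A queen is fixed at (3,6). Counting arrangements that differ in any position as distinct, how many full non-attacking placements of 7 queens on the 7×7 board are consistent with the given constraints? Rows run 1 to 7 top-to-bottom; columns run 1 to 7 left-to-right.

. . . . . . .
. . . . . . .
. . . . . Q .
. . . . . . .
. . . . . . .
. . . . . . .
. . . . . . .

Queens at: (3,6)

Branch on row 1: col 1 → 0; col 2 → 1; col 3 → 2; col 5 → 2; col 7 → 1.
Sum: 0 + 1 + 2 + 2 + 1 = 6.

6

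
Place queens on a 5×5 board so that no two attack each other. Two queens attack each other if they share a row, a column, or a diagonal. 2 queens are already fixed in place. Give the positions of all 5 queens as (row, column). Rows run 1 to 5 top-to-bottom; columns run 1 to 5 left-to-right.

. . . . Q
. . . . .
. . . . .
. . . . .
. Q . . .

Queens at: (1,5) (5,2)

(1,5) (2,3) (3,1) (4,4) (5,2)

Row 2: attacked by (1,5)→{4,5}; (5,2)→{2,5}. Safe: 1, 3. Place at column 3.
Row 3: attacked by (1,5)→{3,5}; (2,3)→{2,3,4}; (5,2)→{2,4}. Safe: 1. Place at column 1.
Row 4: attacked by (1,5)→{2,5}; (2,3)→{1,3,5}; (3,1)→{1,2}; (5,2)→{1,2,3}. Safe: 4. Place at column 4.
Columns [5, 3, 1, 4, 2], r−c [-4, -1, 2, 0, 3], r+c [6, 5, 4, 8, 7] are all distinct, so no two queens attack.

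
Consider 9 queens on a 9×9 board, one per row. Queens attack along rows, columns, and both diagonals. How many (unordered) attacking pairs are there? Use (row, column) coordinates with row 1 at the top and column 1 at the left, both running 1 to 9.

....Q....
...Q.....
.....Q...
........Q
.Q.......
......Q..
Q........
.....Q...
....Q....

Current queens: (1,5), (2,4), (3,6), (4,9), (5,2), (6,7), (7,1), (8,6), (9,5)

5

Same column: (1,5)–(9,5) (column 5); (3,6)–(8,6) (column 6).
Same diagonal: (1,5)–(2,4) (|1−2| = |5−4| = 1); (4,9)–(6,7) (|4−6| = |9−7| = 2); (8,6)–(9,5) (|8−9| = |6−5| = 1).
Total attacking pairs: 5.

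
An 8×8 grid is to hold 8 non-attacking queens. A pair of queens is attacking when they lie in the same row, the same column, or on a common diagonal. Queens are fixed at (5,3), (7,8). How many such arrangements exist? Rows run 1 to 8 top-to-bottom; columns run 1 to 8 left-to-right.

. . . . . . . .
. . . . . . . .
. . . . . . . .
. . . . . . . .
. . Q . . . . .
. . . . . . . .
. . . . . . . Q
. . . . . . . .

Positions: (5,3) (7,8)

2

Branch on row 1: col 1 → 0; col 4 → 0; col 5 → 1; col 6 → 1.
Sum: 0 + 0 + 1 + 1 = 2.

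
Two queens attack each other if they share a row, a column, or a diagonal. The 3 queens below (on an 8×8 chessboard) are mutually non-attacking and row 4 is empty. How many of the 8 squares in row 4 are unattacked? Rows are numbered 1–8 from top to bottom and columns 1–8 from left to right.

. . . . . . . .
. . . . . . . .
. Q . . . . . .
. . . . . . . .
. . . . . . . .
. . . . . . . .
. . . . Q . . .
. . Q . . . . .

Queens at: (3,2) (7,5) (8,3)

(3,2) attacks row 4 at column 2 and diagonals 1, 3.
(7,5) attacks row 4 at column 5 and diagonals 2, 8.
(8,3) attacks row 4 at column 3 and diagonals 7.
Attacked columns: {1, 2, 3, 5, 7, 8}. Safe: {4, 6}.

2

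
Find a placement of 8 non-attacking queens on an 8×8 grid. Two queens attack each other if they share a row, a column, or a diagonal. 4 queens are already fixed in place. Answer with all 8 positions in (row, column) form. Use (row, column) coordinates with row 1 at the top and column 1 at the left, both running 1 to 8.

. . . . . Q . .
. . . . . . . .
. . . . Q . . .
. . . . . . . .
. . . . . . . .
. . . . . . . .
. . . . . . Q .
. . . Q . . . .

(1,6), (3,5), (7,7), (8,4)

(1,6) (2,1) (3,5) (4,2) (5,8) (6,3) (7,7) (8,4)

Row 2: attacked by (1,6)→{5,6,7}; (3,5)→{4,5,6}; (7,7)→{2,7}; (8,4)→{4}. Safe: 1, 3, 8. Place at column 1.
Row 4: attacked by (1,6)→{3,6}; (2,1)→{1,3}; (3,5)→{4,5,6}; (7,7)→{4,7}; (8,4)→{4,8}. Safe: 2. Place at column 2.
Row 5: attacked by (1,6)→{2,6}; (2,1)→{1,4}; (3,5)→{3,5,7}; (4,2)→{1,2,3}; (7,7)→{5,7}; (8,4)→{1,4,7}. Safe: 8. Place at column 8.
Row 6: attacked by (1,6)→{1,6}; (2,1)→{1,5}; (3,5)→{2,5,8}; (4,2)→{2,4}; (5,8)→{7,8}; (7,7)→{6,7,8}; (8,4)→{2,4,6}. Safe: 3. Place at column 3.
Columns [6, 1, 5, 2, 8, 3, 7, 4], r−c [-5, 1, -2, 2, -3, 3, 0, 4], r+c [7, 3, 8, 6, 13, 9, 14, 12] are all distinct, so no two queens attack.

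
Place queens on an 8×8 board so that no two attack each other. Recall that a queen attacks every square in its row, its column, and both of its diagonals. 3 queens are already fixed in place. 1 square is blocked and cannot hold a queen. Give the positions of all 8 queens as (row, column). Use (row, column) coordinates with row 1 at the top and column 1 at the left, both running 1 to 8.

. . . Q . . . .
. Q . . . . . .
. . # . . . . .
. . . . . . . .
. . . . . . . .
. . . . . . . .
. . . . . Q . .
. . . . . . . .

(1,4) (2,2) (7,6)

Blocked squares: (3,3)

Row 3: attacked by (1,4)→{2,4,6}; (2,2)→{1,2,3}; (7,6)→{2,6}. Blocked: 3. Safe: 5, 7, 8. Place at column 7.
Row 4: attacked by (1,4)→{1,4,7}; (2,2)→{2,4}; (3,7)→{6,7,8}; (7,6)→{3,6}. Safe: 5. Place at column 5.
Row 5: attacked by (1,4)→{4,8}; (2,2)→{2,5}; (3,7)→{5,7}; (4,5)→{4,5,6}; (7,6)→{4,6,8}. Safe: 1, 3. Place at column 1.
Row 6: attacked by (1,4)→{4}; (2,2)→{2,6}; (3,7)→{4,7}; (4,5)→{3,5,7}; (5,1)→{1,2}; (7,6)→{5,6,7}. Safe: 8. Place at column 8.
Row 8: attacked by (1,4)→{4}; (2,2)→{2,8}; (3,7)→{2,7}; (4,5)→{1,5}; (5,1)→{1,4}; (6,8)→{6,8}; (7,6)→{5,6,7}. Safe: 3. Place at column 3.
Columns [4, 2, 7, 5, 1, 8, 6, 3], r−c [-3, 0, -4, -1, 4, -2, 1, 5], r+c [5, 4, 10, 9, 6, 14, 13, 11] are all distinct, so no two queens attack.

(1,4) (2,2) (3,7) (4,5) (5,1) (6,8) (7,6) (8,3)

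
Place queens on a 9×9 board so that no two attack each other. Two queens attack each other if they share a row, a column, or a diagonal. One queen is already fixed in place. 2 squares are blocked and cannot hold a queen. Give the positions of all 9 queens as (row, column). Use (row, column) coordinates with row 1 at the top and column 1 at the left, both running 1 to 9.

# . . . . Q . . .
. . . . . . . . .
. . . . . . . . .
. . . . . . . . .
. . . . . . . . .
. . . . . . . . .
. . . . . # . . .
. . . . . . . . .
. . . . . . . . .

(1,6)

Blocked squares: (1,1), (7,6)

(1,6) (2,4) (3,7) (4,1) (5,8) (6,5) (7,2) (8,9) (9,3)

Row 2: attacked by (1,6)→{5,6,7}. Safe: 1, 2, 3, 4, 8, 9. Place at column 4.
Row 3: attacked by (1,6)→{4,6,8}; (2,4)→{3,4,5}. Safe: 1, 2, 7, 9. Place at column 7.
Row 4: attacked by (1,6)→{3,6,9}; (2,4)→{2,4,6}; (3,7)→{6,7,8}. Safe: 1, 5. Place at column 1.
Row 5: attacked by (1,6)→{2,6}; (2,4)→{1,4,7}; (3,7)→{5,7,9}; (4,1)→{1,2}. Safe: 3, 8. Place at column 8.
Row 6: attacked by (1,6)→{1,6}; (2,4)→{4,8}; (3,7)→{4,7}; (4,1)→{1,3}; (5,8)→{7,8,9}. Safe: 2, 5. Place at column 5.
Row 7: attacked by (1,6)→{6}; (2,4)→{4,9}; (3,7)→{3,7}; (4,1)→{1,4}; (5,8)→{6,8}; (6,5)→{4,5,6}. Blocked: 6. Safe: 2. Place at column 2.
Row 8: attacked by (1,6)→{6}; (2,4)→{4}; (3,7)→{2,7}; (4,1)→{1,5}; (5,8)→{5,8}; (6,5)→{3,5,7}; (7,2)→{1,2,3}. Safe: 9. Place at column 9.
Row 9: attacked by (1,6)→{6}; (2,4)→{4}; (3,7)→{1,7}; (4,1)→{1,6}; (5,8)→{4,8}; (6,5)→{2,5,8}; (7,2)→{2,4}; (8,9)→{8,9}. Safe: 3. Place at column 3.
Columns [6, 4, 7, 1, 8, 5, 2, 9, 3], r−c [-5, -2, -4, 3, -3, 1, 5, -1, 6], r+c [7, 6, 10, 5, 13, 11, 9, 17, 12] are all distinct, so no two queens attack.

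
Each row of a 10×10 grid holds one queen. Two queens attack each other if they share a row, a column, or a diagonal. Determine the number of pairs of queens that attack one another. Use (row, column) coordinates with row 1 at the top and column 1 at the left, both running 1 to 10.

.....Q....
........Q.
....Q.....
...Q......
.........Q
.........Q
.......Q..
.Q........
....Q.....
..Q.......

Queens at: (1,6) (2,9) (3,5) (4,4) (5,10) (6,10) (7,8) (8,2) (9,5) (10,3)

5

Same column: (3,5)–(9,5) (column 5); (5,10)–(6,10) (column 10).
Same diagonal: (1,6)–(5,10) (|1−5| = |6−10| = 4); (3,5)–(4,4) (|3−4| = |5−4| = 1); (5,10)–(7,8) (|5−7| = |10−8| = 2).
Total attacking pairs: 5.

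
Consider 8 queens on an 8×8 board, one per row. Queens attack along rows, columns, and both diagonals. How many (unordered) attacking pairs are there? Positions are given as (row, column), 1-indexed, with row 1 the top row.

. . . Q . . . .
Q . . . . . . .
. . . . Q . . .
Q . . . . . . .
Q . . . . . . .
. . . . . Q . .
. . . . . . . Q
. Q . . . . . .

4

Same column: (2,1)–(4,1) (column 1); (2,1)–(5,1) (column 1); (4,1)–(5,1) (column 1).
Same diagonal: (1,4)–(4,1) (|1−4| = |4−1| = 3).
Total attacking pairs: 4.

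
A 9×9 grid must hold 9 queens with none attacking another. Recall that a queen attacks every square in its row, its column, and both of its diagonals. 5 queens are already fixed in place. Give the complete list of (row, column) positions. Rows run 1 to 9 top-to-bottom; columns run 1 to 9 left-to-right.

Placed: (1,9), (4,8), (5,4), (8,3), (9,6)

(1,9) (2,5) (3,1) (4,8) (5,4) (6,2) (7,7) (8,3) (9,6)

Row 2: attacked by (1,9)→{8,9}; (4,8)→{6,8}; (5,4)→{1,4,7}; (8,3)→{3,9}; (9,6)→{6}. Safe: 2, 5. Place at column 5.
Row 3: attacked by (1,9)→{7,9}; (2,5)→{4,5,6}; (4,8)→{7,8,9}; (5,4)→{2,4,6}; (8,3)→{3,8}; (9,6)→{6}. Safe: 1. Place at column 1.
Row 6: attacked by (1,9)→{4,9}; (2,5)→{1,5,9}; (3,1)→{1,4}; (4,8)→{6,8}; (5,4)→{3,4,5}; (8,3)→{1,3,5}; (9,6)→{3,6,9}. Safe: 2, 7. Place at column 2.
Row 7: attacked by (1,9)→{3,9}; (2,5)→{5}; (3,1)→{1,5}; (4,8)→{5,8}; (5,4)→{2,4,6}; (6,2)→{1,2,3}; (8,3)→{2,3,4}; (9,6)→{4,6,8}. Safe: 7. Place at column 7.
Columns [9, 5, 1, 8, 4, 2, 7, 3, 6], r−c [-8, -3, 2, -4, 1, 4, 0, 5, 3], r+c [10, 7, 4, 12, 9, 8, 14, 11, 15] are all distinct, so no two queens attack.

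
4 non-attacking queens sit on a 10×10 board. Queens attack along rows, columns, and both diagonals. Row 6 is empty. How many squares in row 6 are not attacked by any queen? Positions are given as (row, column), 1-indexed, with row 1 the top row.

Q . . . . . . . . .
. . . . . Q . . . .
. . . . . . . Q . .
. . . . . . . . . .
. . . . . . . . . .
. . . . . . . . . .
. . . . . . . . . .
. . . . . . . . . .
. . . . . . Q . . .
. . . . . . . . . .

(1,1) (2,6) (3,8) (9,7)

2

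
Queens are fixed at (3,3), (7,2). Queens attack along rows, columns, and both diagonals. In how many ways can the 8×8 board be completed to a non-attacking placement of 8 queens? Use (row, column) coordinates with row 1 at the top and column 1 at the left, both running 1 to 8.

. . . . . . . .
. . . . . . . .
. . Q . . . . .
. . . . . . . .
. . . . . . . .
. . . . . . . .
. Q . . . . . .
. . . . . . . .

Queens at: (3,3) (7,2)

Branch on row 1: col 4 → 0; col 6 → 0; col 7 → 2.
Sum: 0 + 0 + 2 = 2.

2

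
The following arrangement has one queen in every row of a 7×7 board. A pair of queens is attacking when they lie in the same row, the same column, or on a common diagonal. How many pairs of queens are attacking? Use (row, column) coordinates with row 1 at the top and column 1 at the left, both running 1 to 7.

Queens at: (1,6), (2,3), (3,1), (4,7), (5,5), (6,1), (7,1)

Same column: (3,1)–(6,1) (column 1); (3,1)–(7,1) (column 1); (6,1)–(7,1) (column 1).
Same diagonal: (1,6)–(6,1) (|1−6| = |6−1| = 5).
Total attacking pairs: 4.

4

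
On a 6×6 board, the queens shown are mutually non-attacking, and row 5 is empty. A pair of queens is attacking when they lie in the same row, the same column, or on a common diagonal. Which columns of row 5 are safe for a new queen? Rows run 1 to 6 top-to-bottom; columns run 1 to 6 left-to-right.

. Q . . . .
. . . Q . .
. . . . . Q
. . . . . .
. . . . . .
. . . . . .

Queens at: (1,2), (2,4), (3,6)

columns 3, 5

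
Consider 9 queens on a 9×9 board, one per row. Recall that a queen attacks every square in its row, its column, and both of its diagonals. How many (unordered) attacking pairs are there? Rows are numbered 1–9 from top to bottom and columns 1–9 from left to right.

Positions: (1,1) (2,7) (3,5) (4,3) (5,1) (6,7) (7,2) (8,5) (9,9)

Same column: (1,1)–(5,1) (column 1); (2,7)–(6,7) (column 7); (3,5)–(8,5) (column 5).
Same diagonal: (1,1)–(9,9) (|1−9| = |1−9| = 8); (2,7)–(7,2) (|2−7| = |7−2| = 5); (6,7)–(8,5) (|6−8| = |7−5| = 2).
Total attacking pairs: 6.

6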